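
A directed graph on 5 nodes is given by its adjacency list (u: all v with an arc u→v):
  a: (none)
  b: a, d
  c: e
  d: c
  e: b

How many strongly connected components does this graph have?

2

{b, c, d, e} are all mutually reachable — one SCC of size 4.
{a} is an SCC by itself.
That gives 2 strongly connected components.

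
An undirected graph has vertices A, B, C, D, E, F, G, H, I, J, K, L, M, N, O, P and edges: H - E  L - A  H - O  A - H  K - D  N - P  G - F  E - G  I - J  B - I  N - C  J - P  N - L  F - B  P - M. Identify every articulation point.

H, N, P

Removing H increases the component count from 2 to 3, so H is a cut vertex.
Removing N increases the component count from 2 to 3, so N is a cut vertex.
Removing P increases the component count from 2 to 3, so P is a cut vertex.
By contrast removing K leaves 2 components; it is not a cut vertex. No other vertex is a cut vertex either.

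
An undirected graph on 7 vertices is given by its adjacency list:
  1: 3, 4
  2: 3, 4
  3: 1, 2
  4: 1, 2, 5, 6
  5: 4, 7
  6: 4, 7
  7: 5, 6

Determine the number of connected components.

1

Starting from 1 we can reach 1, 2, 3, 4, 5, 6, 7. That is one component of size 7.
Total: 1 component.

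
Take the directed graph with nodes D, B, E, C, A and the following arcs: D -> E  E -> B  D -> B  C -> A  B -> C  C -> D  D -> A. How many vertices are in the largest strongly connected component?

{B, C, D, E} are all mutually reachable — one SCC of size 4.
{A} is an SCC by itself.
The largest has 4 vertices.

4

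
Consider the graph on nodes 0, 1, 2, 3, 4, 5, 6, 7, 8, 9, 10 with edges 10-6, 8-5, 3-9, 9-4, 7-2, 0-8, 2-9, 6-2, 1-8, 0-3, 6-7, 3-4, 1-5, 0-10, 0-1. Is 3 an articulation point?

Deleting 3 leaves 1 component (was 1) (its neighbors 0, 4, 9 remain connected to each other), so 3 is not a cut vertex.

No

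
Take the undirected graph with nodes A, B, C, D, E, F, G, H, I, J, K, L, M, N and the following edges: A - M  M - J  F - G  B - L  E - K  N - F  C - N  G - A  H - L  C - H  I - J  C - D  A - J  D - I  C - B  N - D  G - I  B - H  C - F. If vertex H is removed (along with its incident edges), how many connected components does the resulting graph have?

With H gone, the remaining components are: {E, K}; {A, B, C, D, F, G, I, J, L, M, N}.
That is 2 components.

2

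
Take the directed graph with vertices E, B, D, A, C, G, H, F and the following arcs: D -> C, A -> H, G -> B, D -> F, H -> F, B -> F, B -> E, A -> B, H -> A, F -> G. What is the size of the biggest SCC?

{B, F, G} are all mutually reachable — one SCC of size 3.
{A, H} are all mutually reachable — one SCC of size 2.
{D} is an SCC by itself.
{C} is an SCC by itself.
{E} is an SCC by itself.
The largest has 3 vertices.

3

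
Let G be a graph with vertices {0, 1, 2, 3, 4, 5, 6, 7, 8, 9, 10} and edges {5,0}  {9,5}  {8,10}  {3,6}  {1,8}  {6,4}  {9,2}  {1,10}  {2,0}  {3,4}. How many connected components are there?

7 is isolated — a component by itself.
Starting from 1 we can reach 1, 8, 10. That is one component of size 3.
Starting from 3 we can reach 3, 4, 6. That is one component of size 3.
Starting from 0 we can reach 0, 2, 5, 9. That is one component of size 4.
Total: 4 components.

4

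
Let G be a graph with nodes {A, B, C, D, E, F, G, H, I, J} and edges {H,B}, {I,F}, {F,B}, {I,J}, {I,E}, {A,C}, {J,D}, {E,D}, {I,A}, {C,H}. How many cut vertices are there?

1

Removing I increases the component count from 2 to 3, so I is a cut vertex.
By contrast removing F leaves 2 components; it is not a cut vertex. No other vertex is a cut vertex either.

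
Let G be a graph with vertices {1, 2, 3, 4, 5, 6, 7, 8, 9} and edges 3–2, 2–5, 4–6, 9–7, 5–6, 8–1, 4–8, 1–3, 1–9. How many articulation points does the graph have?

2

Removing 1 increases the component count from 1 to 2, so 1 is a cut vertex.
Removing 9 increases the component count from 1 to 2, so 9 is a cut vertex.
By contrast removing 8 leaves 1 component; it is not a cut vertex. No other vertex is a cut vertex either.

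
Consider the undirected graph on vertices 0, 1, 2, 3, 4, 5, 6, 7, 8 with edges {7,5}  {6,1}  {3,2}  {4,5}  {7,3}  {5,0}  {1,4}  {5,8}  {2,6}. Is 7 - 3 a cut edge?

No

After removing 7 - 3, the path 7-5-4-1-6-2-3 still connects them, so the edge is not a bridge.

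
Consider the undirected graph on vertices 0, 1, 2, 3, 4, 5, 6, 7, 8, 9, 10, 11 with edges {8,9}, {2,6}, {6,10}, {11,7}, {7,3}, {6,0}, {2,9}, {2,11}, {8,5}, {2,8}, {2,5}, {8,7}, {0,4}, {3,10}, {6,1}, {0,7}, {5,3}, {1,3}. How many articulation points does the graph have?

1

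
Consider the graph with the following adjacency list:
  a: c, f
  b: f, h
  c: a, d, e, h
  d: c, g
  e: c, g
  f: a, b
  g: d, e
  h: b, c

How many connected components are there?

1

Starting from a we can reach a, b, c, d, e, f, g, h. That is one component of size 8.
Total: 1 component.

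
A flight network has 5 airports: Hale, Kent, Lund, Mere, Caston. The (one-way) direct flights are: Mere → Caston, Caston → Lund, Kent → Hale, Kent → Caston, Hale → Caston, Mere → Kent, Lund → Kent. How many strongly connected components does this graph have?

{Hale, Kent, Lund, Caston} are all mutually reachable — one SCC of size 4.
{Mere} is an SCC by itself.
That gives 2 strongly connected components.

2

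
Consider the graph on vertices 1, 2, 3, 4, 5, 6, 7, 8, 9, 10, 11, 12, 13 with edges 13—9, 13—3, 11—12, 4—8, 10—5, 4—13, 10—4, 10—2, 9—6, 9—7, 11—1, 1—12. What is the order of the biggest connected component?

10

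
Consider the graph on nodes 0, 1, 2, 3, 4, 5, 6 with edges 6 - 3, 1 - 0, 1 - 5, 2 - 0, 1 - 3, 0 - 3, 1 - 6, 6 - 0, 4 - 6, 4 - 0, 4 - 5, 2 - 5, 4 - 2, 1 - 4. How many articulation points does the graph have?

0

Removing 2, for instance, still leaves 1 component. No single vertex removal increases the component count — the graph has no articulation points.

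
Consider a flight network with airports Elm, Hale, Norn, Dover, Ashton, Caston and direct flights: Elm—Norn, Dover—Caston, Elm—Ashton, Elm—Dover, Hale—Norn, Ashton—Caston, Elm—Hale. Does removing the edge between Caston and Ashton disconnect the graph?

After removing Caston—Ashton, the path Caston-Dover-Elm-Ashton still connects them, so the edge is not a bridge.

No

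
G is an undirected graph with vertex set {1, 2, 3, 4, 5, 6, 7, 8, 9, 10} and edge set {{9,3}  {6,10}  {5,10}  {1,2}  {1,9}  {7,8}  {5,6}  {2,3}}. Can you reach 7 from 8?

From 8 we can reach 7, 8, which includes 7.

Yes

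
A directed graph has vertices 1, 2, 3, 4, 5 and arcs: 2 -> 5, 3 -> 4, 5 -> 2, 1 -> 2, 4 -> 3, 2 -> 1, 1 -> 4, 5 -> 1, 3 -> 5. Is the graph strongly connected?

From 3 we can reach every vertex (1, 2, 3, 4, 5), and every vertex can reach 3 (1, 2, 3, 4, 5). So the whole graph is one strongly connected component.

Yes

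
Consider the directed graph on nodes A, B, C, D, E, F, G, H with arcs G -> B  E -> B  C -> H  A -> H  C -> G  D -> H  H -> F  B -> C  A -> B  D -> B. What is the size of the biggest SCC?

3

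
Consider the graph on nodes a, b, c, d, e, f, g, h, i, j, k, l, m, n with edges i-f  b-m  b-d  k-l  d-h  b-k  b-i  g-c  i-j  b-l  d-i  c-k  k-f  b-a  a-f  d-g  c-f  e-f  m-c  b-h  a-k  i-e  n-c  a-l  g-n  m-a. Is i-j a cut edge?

Yes

Removing i-j leaves no path between i and j: the component count goes from 1 to 2. So it is a bridge.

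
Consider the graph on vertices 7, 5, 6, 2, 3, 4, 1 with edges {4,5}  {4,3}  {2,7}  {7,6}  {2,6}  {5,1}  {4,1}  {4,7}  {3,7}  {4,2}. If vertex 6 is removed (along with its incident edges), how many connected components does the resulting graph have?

With 6 gone, the remaining components are: {1, 2, 3, 4, 5, 7}.
That is 1 component.

1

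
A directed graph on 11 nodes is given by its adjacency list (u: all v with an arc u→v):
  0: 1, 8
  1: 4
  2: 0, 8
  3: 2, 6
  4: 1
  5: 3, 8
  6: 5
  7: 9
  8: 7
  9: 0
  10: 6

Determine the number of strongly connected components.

{0, 7, 8, 9} are all mutually reachable — one SCC of size 4.
{3, 5, 6} are all mutually reachable — one SCC of size 3.
{1, 4} are all mutually reachable — one SCC of size 2.
{2} is an SCC by itself.
{10} is an SCC by itself.
That gives 5 strongly connected components.

5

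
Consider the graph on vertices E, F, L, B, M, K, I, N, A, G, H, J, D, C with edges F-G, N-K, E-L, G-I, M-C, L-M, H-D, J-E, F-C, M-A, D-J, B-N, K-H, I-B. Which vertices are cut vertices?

M

Removing M increases the component count from 1 to 2, so M is a cut vertex.
By contrast removing I leaves 1 component; it is not a cut vertex. No other vertex is a cut vertex either.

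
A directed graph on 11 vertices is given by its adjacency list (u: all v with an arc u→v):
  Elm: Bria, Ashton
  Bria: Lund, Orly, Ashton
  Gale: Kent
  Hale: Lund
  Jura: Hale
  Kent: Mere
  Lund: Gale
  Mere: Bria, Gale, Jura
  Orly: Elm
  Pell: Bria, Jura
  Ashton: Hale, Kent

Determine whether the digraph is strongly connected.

There is no directed path from Ashton to Pell, so the graph is not strongly connected.

No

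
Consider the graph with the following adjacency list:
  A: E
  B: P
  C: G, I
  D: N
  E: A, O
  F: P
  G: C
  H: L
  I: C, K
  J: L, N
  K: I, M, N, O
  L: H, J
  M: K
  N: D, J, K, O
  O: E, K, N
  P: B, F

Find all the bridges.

The edges on the cycle K-O-N-K are not bridges since each lies on that cycle.
But removing A-E disconnects A from E; removing J-L disconnects J from L; removing K-M disconnects K from M; removing I-C disconnects I from C — these are bridges.
In total 12 edges are bridges.

A-E, B-P, C-G, C-I, D-N, E-O, F-P, H-L, I-K, J-L, J-N, K-M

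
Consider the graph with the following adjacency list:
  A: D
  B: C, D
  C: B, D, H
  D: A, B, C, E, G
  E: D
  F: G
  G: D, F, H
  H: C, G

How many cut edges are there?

3

The edges on the cycle G-D-B-C-H-G are not bridges since each lies on that cycle.
But removing F-G disconnects F from G; removing A-D disconnects A from D; removing E-D disconnects E from D — these are bridges.
That makes 3 bridges.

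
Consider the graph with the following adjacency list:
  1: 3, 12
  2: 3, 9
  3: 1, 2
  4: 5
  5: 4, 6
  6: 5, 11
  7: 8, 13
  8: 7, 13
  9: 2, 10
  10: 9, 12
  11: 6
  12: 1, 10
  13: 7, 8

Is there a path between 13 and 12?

No

The component containing 13 is {7, 8, 13}, and 12 is not in it.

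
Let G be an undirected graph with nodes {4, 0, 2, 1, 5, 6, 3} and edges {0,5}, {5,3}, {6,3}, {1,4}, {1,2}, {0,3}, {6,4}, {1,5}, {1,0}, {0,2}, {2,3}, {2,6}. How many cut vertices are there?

0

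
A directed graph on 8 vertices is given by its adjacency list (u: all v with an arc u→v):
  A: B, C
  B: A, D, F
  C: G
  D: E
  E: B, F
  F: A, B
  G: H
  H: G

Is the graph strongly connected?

No

There is no directed path from H to A, so the graph is not strongly connected.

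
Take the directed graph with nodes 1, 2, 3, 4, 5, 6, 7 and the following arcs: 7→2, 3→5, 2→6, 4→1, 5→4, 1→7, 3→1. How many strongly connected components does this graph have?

{1} is an SCC by itself.
{5} is an SCC by itself.
{4} is an SCC by itself.
{3} is an SCC by itself.
{2} is an SCC by itself.
(and 2 more singleton SCCs)
That gives 7 strongly connected components.

7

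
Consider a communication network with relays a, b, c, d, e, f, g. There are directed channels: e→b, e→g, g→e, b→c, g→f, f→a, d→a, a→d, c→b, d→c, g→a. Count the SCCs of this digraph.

4

{b, c} are all mutually reachable — one SCC of size 2.
{e, g} are all mutually reachable — one SCC of size 2.
{a, d} are all mutually reachable — one SCC of size 2.
{f} is an SCC by itself.
That gives 4 strongly connected components.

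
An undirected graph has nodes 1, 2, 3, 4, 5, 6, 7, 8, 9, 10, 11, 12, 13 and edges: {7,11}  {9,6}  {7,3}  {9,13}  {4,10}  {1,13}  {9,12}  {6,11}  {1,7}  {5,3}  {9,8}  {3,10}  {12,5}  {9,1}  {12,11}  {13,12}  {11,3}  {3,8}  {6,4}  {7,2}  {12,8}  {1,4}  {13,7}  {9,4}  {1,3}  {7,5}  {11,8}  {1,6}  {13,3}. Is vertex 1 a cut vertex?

No

Deleting 1 leaves 1 component (was 1) (its neighbors 3, 4, 6, 7, 9, 13 remain connected to each other), so 1 is not a cut vertex.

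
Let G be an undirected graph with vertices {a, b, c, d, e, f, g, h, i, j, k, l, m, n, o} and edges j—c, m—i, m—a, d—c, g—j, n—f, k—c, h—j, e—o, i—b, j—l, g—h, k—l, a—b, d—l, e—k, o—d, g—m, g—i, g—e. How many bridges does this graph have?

1

The edges on the cycle g-m-a-b-i-g are not bridges since each lies on that cycle.
But removing n—f disconnects n from f — this is a bridge.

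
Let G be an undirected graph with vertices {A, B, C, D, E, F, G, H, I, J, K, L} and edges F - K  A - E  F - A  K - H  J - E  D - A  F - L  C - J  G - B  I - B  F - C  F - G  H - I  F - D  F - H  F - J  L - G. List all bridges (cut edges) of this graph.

The edges on the cycle F-K-H-F are not bridges since each lies on that cycle.
Every edge lies on some cycle, so there are no bridges.

none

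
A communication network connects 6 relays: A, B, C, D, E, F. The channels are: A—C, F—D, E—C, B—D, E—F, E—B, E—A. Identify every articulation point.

E

Removing E increases the component count from 1 to 2, so E is a cut vertex.
By contrast removing B leaves 1 component; it is not a cut vertex. No other vertex is a cut vertex either.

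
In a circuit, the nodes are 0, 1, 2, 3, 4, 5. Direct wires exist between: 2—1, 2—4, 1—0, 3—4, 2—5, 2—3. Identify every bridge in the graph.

0-1, 1-2, 2-5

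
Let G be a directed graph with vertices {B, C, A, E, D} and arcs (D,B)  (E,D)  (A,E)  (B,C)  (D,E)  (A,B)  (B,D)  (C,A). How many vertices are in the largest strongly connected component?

{A, B, C, D, E} are all mutually reachable — one SCC of size 5.
The largest has 5 vertices.

5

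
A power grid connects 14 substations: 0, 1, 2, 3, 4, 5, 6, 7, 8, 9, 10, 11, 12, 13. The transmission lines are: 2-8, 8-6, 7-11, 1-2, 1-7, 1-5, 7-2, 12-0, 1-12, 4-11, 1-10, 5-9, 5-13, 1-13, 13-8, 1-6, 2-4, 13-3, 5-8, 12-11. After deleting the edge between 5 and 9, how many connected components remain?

Before removal there is 1 component.
5-9 is a bridge — removing it separates 5's side from 9's side.
After removal: 2 components.

2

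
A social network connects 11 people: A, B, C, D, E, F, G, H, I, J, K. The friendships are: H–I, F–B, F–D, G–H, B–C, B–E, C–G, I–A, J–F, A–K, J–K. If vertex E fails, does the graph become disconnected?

Deleting E leaves 1 component (was 1), so E is not a cut vertex.

No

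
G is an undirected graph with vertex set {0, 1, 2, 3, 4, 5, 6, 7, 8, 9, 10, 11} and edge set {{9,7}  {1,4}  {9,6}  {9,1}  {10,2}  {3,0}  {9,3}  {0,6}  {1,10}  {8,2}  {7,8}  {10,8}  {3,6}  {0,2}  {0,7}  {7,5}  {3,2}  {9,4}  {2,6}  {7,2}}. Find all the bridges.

The edges on the cycle 9-3-0-7-2-8-10-1-9 are not bridges since each lies on that cycle.
But removing 7—5 disconnects 7 from 5 — this is a bridge.

5-7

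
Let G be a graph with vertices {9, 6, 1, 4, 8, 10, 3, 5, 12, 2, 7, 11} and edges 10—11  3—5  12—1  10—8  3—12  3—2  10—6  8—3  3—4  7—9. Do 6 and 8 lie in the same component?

Yes

From 6 we can reach 1, 2, 3, 4, 5, 6, 8, 10, 11, 12, which includes 8.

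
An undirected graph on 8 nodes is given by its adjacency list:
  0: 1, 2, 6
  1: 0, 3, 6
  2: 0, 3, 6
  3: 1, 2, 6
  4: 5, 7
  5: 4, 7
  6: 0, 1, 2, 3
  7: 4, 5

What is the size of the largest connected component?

Starting from 4 we can reach 4, 5, 7. That is one component of size 3.
Starting from 0 we can reach 0, 1, 2, 3, 6. That is one component of size 5.
The largest has 5 vertices.

5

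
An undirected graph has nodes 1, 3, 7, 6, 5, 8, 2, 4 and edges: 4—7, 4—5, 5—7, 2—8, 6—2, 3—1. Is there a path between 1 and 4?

No

The component containing 1 is {1, 3}, and 4 is not in it.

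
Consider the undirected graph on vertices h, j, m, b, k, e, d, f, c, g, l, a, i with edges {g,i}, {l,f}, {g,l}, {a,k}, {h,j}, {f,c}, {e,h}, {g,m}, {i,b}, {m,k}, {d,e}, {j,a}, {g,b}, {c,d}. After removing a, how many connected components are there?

1

With a gone, the remaining components are: {b, c, d, e, f, g, h, i, j, k, l, m}.
That is 1 component.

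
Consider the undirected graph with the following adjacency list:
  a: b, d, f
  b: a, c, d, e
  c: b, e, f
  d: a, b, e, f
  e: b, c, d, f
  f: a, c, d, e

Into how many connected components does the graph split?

1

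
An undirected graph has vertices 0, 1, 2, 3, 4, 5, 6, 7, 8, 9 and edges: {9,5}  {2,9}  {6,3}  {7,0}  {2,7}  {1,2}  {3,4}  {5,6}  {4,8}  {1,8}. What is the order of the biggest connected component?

10

Starting from 0 we can reach 0, 1, 2, 3, 4, 5, 6, 7, 8, 9. That is one component of size 10.
The largest has 10 vertices.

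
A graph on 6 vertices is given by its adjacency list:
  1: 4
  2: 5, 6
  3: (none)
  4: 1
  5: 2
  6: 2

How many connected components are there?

3 is isolated — a component by itself.
Starting from 1 we can reach 1, 4. That is one component of size 2.
Starting from 2 we can reach 2, 5, 6. That is one component of size 3.
Total: 3 components.

3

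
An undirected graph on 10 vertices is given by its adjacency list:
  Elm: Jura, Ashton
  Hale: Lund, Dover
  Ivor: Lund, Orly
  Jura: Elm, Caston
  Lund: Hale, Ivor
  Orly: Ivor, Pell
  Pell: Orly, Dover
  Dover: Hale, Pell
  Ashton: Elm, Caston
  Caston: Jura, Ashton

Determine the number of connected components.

2

Starting from Elm we can reach Elm, Jura, Ashton, Caston. That is one component of size 4.
Starting from Hale we can reach Hale, Ivor, Lund, Orly, Pell, Dover. That is one component of size 6.
Total: 2 components.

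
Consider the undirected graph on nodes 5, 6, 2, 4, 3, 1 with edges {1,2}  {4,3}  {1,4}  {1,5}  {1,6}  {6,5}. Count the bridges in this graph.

The edges on the cycle 1-6-5-1 are not bridges since each lies on that cycle.
But removing 1–2 disconnects 1 from 2; removing 1–4 disconnects 1 from 4; removing 3–4 disconnects 3 from 4 — these are bridges.
That makes 3 bridges.

3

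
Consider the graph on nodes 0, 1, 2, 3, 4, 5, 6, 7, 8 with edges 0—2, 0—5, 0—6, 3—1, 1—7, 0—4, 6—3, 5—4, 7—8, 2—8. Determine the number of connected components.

1

Starting from 0 we can reach 0, 1, 2, 3, 4, 5, 6, 7, 8. That is one component of size 9.
Total: 1 component.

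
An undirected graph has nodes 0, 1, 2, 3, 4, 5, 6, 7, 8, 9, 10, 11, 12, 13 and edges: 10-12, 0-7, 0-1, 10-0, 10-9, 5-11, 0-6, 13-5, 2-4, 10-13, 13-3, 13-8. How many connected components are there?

Starting from 2 we can reach 2, 4. That is one component of size 2.
Starting from 0 we can reach 0, 1, 3, 5, 6, 7, 8, 9, 10, 11, 12, 13. That is one component of size 12.
Total: 2 components.

2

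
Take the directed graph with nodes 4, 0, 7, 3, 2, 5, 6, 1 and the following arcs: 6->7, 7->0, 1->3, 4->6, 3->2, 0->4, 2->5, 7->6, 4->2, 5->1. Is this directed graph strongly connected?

There is no directed path from 3 to 0, so the graph is not strongly connected.

No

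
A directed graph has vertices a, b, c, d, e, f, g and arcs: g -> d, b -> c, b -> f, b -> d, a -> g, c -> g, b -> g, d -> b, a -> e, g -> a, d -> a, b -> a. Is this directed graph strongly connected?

There is no directed path from f to d, so the graph is not strongly connected.

No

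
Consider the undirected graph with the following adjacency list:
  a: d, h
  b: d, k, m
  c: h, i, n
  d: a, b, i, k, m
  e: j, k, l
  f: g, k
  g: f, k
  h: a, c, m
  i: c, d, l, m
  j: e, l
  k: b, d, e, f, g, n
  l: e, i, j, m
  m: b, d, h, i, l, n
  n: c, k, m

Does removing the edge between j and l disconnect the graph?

After removing j-l, the path j-e-l still connects them, so the edge is not a bridge.

No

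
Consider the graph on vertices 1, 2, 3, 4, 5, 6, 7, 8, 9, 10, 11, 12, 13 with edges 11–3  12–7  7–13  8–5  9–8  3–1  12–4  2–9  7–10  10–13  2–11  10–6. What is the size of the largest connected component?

7

Starting from 4 we can reach 4, 6, 7, 10, 12, 13. That is one component of size 6.
Starting from 1 we can reach 1, 2, 3, 5, 8, 9, 11. That is one component of size 7.
The largest has 7 vertices.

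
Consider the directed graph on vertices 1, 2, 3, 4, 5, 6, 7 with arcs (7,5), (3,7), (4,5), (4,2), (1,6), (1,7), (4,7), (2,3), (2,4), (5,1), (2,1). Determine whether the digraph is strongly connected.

No

There is no directed path from 7 to 4, so the graph is not strongly connected.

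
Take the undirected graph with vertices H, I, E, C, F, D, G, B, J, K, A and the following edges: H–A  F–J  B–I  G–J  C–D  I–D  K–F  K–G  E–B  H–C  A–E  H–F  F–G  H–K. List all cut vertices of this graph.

Removing H increases the component count from 1 to 2, so H is a cut vertex.
By contrast removing E leaves 1 component; it is not a cut vertex. No other vertex is a cut vertex either.

H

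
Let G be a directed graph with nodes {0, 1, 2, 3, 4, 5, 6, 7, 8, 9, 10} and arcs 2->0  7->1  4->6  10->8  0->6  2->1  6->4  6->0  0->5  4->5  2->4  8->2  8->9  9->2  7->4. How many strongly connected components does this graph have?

{0, 4, 6} are all mutually reachable — one SCC of size 3.
{1} is an SCC by itself.
{3} is an SCC by itself.
{8} is an SCC by itself.
{9} is an SCC by itself.
(and 4 more singleton SCCs)
That gives 9 strongly connected components.

9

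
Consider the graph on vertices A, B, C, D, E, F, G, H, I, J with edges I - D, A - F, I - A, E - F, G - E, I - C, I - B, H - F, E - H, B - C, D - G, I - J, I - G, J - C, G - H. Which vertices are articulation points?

I

Removing I increases the component count from 1 to 2, so I is a cut vertex.
By contrast removing B leaves 1 component; it is not a cut vertex. No other vertex is a cut vertex either.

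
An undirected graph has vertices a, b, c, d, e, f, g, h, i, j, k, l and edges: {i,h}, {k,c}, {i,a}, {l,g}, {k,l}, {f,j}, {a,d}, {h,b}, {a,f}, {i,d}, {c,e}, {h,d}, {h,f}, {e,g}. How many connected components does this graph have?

2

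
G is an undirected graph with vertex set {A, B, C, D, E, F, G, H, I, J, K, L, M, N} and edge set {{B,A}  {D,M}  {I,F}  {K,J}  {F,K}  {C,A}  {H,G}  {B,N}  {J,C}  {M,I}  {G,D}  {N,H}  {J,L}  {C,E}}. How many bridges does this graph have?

2

The edges on the cycle B-N-H-G-D-M-I-F-K-J-C-A-B are not bridges since each lies on that cycle.
But removing C–E disconnects C from E; removing J–L disconnects J from L — these are bridges.
That makes 2 bridges.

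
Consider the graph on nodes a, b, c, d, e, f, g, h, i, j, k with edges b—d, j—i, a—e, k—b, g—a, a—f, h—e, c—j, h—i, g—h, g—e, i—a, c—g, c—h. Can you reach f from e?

Yes

From e we can reach a, c, e, f, g, h, i, j, which includes f.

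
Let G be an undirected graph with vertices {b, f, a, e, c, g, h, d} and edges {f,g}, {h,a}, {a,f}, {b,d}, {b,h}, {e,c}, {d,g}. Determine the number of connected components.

2

Starting from c we can reach c, e. That is one component of size 2.
Starting from a we can reach a, b, d, f, g, h. That is one component of size 6.
Total: 2 components.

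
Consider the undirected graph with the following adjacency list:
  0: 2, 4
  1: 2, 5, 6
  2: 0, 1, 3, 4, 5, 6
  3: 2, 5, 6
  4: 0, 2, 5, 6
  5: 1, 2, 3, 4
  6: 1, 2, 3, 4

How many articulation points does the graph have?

0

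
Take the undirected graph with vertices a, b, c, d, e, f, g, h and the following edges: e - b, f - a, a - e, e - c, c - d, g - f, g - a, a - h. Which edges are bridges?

a-e, a-h, b-e, c-d, c-e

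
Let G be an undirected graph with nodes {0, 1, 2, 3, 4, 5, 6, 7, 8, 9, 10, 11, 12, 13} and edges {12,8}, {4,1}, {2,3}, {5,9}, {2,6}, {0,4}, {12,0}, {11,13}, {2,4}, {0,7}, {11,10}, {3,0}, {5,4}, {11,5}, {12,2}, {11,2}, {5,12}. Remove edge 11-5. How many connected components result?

1

11 and 5 are still connected via 11-2-12-5, so the component count stays at 1.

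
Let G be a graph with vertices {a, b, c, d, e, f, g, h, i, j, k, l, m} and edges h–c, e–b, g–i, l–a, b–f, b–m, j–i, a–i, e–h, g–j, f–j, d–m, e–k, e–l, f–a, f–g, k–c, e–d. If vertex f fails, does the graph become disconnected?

No

Deleting f leaves 1 component (was 1) (its neighbors a, b, g, j remain connected to each other), so f is not a cut vertex.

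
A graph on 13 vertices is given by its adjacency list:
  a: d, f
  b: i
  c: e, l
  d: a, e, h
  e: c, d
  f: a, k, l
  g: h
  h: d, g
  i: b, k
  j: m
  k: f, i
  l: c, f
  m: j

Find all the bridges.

b-i, d-h, f-k, g-h, i-k, j-m

The edges on the cycle f-a-d-e-c-l-f are not bridges since each lies on that cycle.
But removing i-b disconnects i from b; removing m-j disconnects m from j; removing d-h disconnects d from h; removing k-i disconnects k from i — these are bridges.
In total 6 edges are bridges.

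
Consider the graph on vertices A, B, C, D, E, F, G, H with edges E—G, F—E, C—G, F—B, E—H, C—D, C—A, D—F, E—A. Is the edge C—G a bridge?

No

After removing C—G, the path C-A-E-G still connects them, so the edge is not a bridge.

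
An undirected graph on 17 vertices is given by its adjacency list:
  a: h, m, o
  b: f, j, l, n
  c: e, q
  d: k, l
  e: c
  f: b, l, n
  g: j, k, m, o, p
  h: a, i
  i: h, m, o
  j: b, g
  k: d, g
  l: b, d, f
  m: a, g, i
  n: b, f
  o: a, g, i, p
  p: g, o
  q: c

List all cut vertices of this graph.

Removing c increases the component count from 2 to 3, so c is a cut vertex.
Removing g increases the component count from 2 to 3, so g is a cut vertex.
By contrast removing i leaves 2 components; it is not a cut vertex. No other vertex is a cut vertex either.

c, g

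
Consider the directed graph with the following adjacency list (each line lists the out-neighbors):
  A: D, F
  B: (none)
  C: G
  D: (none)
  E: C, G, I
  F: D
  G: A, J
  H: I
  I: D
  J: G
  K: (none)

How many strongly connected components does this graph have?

{G, J} are all mutually reachable — one SCC of size 2.
{D} is an SCC by itself.
{H} is an SCC by itself.
{B} is an SCC by itself.
{A} is an SCC by itself.
(and 5 more singleton SCCs)
That gives 10 strongly connected components.

10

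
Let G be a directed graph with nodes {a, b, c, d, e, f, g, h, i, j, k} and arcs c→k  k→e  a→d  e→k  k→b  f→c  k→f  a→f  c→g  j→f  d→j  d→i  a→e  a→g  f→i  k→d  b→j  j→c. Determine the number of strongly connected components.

{b, c, d, e, f, j, k} are all mutually reachable — one SCC of size 7.
{g} is an SCC by itself.
{a} is an SCC by itself.
{i} is an SCC by itself.
{h} is an SCC by itself.
That gives 5 strongly connected components.

5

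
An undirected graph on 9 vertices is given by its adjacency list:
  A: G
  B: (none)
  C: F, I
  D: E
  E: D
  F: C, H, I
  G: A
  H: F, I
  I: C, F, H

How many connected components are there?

4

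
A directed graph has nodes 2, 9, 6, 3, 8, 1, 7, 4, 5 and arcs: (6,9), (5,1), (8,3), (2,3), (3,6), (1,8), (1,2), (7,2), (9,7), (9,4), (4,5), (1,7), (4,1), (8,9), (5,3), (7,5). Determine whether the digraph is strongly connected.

From 8 we can reach every vertex (1, 2, 3, 4, 5, 6, 7, 8, 9), and every vertex can reach 8 (1, 2, 3, 4, 5, 6, 7, 8, 9). So the whole graph is one strongly connected component.

Yes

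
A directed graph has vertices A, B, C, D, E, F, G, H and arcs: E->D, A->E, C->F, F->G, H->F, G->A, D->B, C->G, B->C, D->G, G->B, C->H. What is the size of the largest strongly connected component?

8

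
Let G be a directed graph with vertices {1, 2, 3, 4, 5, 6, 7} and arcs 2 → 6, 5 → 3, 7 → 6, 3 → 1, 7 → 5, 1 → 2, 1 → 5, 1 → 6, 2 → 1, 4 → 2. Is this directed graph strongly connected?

There is no directed path from 2 to 4, so the graph is not strongly connected.

No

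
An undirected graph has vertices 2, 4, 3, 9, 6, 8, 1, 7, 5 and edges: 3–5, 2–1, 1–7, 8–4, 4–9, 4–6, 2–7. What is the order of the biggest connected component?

Starting from 3 we can reach 3, 5. That is one component of size 2.
Starting from 1 we can reach 1, 2, 7. That is one component of size 3.
Starting from 4 we can reach 4, 6, 8, 9. That is one component of size 4.
The largest has 4 vertices.

4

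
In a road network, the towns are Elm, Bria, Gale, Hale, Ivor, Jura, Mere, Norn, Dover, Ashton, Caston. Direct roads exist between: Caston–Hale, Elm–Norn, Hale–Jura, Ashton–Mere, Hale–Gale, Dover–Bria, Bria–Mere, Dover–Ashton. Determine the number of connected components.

Ivor is isolated — a component by itself.
Starting from Elm we can reach Elm, Norn. That is one component of size 2.
Starting from Gale we can reach Gale, Hale, Jura, Caston. That is one component of size 4.
Starting from Bria we can reach Bria, Mere, Dover, Ashton. That is one component of size 4.
Total: 4 components.

4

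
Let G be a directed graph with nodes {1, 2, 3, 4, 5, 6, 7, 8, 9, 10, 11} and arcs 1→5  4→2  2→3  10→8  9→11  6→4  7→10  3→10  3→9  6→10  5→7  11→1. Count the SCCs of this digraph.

{2} is an SCC by itself.
{1} is an SCC by itself.
{8} is an SCC by itself.
{10} is an SCC by itself.
{3} is an SCC by itself.
(and 6 more singleton SCCs)
That gives 11 strongly connected components.

11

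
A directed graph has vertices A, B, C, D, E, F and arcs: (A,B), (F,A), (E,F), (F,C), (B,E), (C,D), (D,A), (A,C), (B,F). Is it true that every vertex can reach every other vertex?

Yes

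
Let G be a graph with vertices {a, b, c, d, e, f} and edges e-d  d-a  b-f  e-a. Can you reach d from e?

From e we can reach a, d, e, which includes d.

Yes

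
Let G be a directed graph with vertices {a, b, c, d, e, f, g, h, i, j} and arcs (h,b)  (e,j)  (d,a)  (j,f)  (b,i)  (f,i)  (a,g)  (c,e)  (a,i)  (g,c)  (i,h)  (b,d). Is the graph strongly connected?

From e we can reach every vertex (a, b, c, d, e, f, g, h, i, j), and every vertex can reach e (a, b, c, d, e, f, g, h, i, j). So the whole graph is one strongly connected component.

Yes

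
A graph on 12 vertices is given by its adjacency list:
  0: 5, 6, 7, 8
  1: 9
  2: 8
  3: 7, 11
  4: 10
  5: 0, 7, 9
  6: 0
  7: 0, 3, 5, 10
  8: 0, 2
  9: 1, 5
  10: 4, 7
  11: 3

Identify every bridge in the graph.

0-6, 0-8, 1-9, 10-4, 10-7, 11-3, 2-8, 3-7, 5-9

The edges on the cycle 5-7-0-5 are not bridges since each lies on that cycle.
But removing 7-10 disconnects 7 from 10; removing 9-1 disconnects 9 from 1; removing 0-8 disconnects 0 from 8; removing 8-2 disconnects 8 from 2 — these are bridges.
In total 9 edges are bridges.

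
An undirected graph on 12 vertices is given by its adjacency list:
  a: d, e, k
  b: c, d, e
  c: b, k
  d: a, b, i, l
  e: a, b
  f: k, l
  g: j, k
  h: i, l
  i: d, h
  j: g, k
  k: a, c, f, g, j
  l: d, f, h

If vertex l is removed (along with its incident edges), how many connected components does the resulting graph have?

1

With l gone, the remaining components are: {a, b, c, d, e, f, g, h, i, j, k}.
That is 1 component.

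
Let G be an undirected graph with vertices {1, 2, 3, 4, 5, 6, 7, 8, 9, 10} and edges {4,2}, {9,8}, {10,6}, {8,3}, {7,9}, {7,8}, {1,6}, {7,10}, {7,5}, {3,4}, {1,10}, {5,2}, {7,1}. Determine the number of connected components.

1

Starting from 1 we can reach 1, 2, 3, 4, 5, 6, 7, 8, 9, 10. That is one component of size 10.
Total: 1 component.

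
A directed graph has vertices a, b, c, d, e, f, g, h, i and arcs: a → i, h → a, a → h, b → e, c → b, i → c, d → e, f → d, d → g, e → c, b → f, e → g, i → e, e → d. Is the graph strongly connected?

No

There is no directed path from g to h, so the graph is not strongly connected.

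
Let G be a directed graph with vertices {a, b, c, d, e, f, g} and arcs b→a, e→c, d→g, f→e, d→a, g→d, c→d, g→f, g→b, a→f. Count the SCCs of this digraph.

1

{a, b, c, d, e, f, g} are all mutually reachable — one SCC of size 7.
That gives 1 strongly connected component.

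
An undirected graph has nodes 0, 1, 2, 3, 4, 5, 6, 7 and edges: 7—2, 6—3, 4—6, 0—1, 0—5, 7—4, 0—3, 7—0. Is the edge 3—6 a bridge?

After removing 3—6, the path 3-0-7-4-6 still connects them, so the edge is not a bridge.

No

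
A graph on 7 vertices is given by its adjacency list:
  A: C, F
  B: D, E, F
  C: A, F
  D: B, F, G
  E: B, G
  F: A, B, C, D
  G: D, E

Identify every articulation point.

F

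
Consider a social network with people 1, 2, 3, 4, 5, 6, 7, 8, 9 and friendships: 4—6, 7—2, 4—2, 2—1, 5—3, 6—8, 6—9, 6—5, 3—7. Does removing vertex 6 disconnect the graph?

Yes

Deleting 6 raises the number of components from 1 to 3, so 6 is a cut vertex.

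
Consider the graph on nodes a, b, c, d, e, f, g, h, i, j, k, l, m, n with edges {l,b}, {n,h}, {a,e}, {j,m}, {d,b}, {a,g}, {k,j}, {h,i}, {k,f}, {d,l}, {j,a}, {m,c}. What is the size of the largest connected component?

Starting from h we can reach h, i, n. That is one component of size 3.
Starting from b we can reach b, d, l. That is one component of size 3.
Starting from a we can reach a, c, e, f, g, j, k, m. That is one component of size 8.
The largest has 8 vertices.

8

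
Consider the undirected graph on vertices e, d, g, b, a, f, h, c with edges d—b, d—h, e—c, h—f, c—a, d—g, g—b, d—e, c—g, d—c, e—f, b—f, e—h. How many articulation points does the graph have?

Removing c increases the component count from 1 to 2, so c is a cut vertex.
By contrast removing e leaves 1 component; it is not a cut vertex. No other vertex is a cut vertex either.

1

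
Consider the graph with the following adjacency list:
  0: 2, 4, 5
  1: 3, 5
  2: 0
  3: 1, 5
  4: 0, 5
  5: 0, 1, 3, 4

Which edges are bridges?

The edges on the cycle 5-1-3-5 are not bridges since each lies on that cycle.
But removing 2-0 disconnects 2 from 0 — this is a bridge.

0-2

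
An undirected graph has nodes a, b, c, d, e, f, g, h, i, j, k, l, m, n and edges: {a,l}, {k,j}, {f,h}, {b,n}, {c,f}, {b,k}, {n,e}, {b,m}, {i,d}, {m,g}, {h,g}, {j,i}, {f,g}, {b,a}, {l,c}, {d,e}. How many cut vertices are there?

Removing b increases the component count from 1 to 2, so b is a cut vertex.
By contrast removing f leaves 1 component; it is not a cut vertex. No other vertex is a cut vertex either.

1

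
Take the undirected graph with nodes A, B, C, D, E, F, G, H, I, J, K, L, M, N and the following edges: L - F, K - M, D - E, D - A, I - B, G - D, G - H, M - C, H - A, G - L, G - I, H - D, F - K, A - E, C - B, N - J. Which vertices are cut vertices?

G

Removing G increases the component count from 2 to 3, so G is a cut vertex.
By contrast removing F leaves 2 components; it is not a cut vertex. No other vertex is a cut vertex either.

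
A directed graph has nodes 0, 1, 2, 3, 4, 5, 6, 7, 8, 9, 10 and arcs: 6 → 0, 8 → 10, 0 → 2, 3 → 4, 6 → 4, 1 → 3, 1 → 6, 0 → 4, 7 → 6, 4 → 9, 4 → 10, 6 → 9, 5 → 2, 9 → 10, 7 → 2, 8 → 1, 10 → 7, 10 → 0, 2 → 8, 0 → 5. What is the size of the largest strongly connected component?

11

{0, 1, 2, 3, 4, 5, 6, 7, 8, 9, 10} are all mutually reachable — one SCC of size 11.
The largest has 11 vertices.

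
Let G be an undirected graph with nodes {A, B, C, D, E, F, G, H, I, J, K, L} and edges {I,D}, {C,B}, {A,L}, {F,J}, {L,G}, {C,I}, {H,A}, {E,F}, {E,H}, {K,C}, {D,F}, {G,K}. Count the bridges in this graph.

2

The edges on the cycle E-H-A-L-G-K-C-I-D-F-E are not bridges since each lies on that cycle.
But removing F—J disconnects F from J; removing B—C disconnects B from C — these are bridges.
That makes 2 bridges.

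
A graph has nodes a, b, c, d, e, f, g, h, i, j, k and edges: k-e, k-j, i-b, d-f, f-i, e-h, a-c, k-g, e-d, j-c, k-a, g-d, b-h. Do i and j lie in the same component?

Yes

From i we can reach a, b, c, d, e, f, g, h, i, j, k, which includes j.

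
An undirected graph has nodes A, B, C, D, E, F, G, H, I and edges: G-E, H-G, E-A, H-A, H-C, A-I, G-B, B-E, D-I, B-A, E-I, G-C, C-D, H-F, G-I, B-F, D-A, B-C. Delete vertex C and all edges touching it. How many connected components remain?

1

With C gone, the remaining components are: {A, B, D, E, F, G, H, I}.
That is 1 component.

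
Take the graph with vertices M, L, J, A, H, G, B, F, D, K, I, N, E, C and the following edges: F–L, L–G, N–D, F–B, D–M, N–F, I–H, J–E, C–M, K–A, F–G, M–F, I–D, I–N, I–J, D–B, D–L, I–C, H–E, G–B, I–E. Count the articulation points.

1

Removing I increases the component count from 2 to 3, so I is a cut vertex.
By contrast removing H leaves 2 components; it is not a cut vertex. No other vertex is a cut vertex either.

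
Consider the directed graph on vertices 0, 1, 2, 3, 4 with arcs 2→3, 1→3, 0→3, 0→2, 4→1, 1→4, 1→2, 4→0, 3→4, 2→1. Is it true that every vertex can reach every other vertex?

Yes

From 0 we can reach every vertex (0, 1, 2, 3, 4), and every vertex can reach 0 (0, 1, 2, 3, 4). So the whole graph is one strongly connected component.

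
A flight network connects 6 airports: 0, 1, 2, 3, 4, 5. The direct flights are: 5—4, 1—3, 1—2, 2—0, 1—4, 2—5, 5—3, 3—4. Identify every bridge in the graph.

The edges on the cycle 1-2-5-3-1 are not bridges since each lies on that cycle.
But removing 0—2 disconnects 0 from 2 — this is a bridge.

0-2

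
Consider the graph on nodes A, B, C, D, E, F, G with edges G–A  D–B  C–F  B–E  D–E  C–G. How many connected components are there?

2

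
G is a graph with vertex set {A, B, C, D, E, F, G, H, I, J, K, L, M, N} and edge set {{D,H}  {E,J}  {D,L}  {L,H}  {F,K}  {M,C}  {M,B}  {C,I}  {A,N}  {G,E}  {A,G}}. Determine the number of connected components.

4

Starting from F we can reach F, K. That is one component of size 2.
Starting from D we can reach D, H, L. That is one component of size 3.
Starting from B we can reach B, C, I, M. That is one component of size 4.
Starting from A we can reach A, E, G, J, N. That is one component of size 5.
Total: 4 components.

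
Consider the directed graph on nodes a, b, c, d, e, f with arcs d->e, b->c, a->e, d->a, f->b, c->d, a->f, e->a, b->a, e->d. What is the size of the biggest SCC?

6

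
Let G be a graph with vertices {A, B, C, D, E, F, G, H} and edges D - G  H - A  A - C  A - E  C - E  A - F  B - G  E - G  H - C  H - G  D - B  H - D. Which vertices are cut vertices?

A

Removing A increases the component count from 1 to 2, so A is a cut vertex.
By contrast removing C leaves 1 component; it is not a cut vertex. No other vertex is a cut vertex either.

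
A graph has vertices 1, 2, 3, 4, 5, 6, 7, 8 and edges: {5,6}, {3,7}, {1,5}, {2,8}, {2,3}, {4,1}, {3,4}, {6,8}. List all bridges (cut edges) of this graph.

The edges on the cycle 2-3-4-1-5-6-8-2 are not bridges since each lies on that cycle.
But removing 3-7 disconnects 3 from 7 — this is a bridge.

3-7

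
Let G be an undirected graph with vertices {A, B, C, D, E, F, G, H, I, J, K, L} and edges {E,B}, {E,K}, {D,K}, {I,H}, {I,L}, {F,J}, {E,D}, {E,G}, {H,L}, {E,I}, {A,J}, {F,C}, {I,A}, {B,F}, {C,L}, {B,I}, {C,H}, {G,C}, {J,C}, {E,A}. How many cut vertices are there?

1

Removing E increases the component count from 1 to 2, so E is a cut vertex.
By contrast removing C leaves 1 component; it is not a cut vertex. No other vertex is a cut vertex either.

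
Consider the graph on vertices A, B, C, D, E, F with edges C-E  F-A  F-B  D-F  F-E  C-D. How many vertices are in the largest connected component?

Starting from A we can reach A, B, C, D, E, F. That is one component of size 6.
The largest has 6 vertices.

6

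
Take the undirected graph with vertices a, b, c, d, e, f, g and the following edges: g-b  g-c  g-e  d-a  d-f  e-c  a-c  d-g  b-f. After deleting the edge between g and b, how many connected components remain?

g and b are still connected via g-d-f-b, so the component count stays at 1.

1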